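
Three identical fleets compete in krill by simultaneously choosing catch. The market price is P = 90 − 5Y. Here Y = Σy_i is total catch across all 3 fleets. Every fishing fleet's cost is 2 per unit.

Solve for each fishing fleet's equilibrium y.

A representative fishing fleet's profit is π_i = y_i(90 − 5Y) − 2y_i, with Y = y_i + Σ_{j≠i} y_j.
First-order condition: 88 − 10y_i − 5Σ_{j≠i} y_j = 0.
Imposing symmetry (y_j = y for all j) turns Σ_{j≠i} y_j into 2y, so 88 = 20y and y = 4.4.

4.4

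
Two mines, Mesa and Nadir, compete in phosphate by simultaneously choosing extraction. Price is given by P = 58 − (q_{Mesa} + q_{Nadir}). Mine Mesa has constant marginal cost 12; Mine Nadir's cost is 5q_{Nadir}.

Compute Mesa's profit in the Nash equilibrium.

Mine Mesa's profit: π = q_{Mesa}(58 − (q_{Mesa} + q_{Nadir})) − 12q_{Mesa}.
∂π/∂q_{Mesa} = 46 − 2q_{Mesa} − q_{Nadir} = 0, so q_{Mesa} = 23 − 0.5q_{Nadir}.
By the same steps for Nadir: q_{Nadir} = 26.5 − 0.5q_{Mesa}.
Substituting the second reaction function into the first: q_{Mesa} = 23 − 0.5(26.5 − 0.5q_{Mesa}), which gives 0.75q_{Mesa} = 9.75 ⇒ q_{Mesa} = 13.
Then q_{Nadir} = 26.5 − 0.5·13 = 20.
Price P = 58 − 33 = 25.
Mesa's profit: (25 − 12)·13 = 169.

169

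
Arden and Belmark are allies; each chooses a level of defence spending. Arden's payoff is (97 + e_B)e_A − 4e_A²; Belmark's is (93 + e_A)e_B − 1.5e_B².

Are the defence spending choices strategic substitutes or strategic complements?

strategic complements

Expanding Arden's payoff: 97e_A + e_Be_A − 4e_A².
∂π/∂e_A = 97 + e_B − 8e_A = 0, so e_A = 12.125 + 0.125e_B.
The best-response slope de_A/de_B = 0.125 > 0: the reaction function is upward-sloping, so the choices are strategic complements.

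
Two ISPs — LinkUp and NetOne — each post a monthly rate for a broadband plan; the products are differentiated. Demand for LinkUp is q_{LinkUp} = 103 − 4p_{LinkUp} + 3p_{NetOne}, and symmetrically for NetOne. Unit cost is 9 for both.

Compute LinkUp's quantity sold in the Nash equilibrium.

LinkUp's profit: π = (p_{LinkUp} − 9)(103 − 4p_{LinkUp} + 3p_{NetOne}).
∂π/∂p_{LinkUp} = 139 − 8p_{LinkUp} + 3p_{NetOne} = 0 ⇒ p_{LinkUp} = 17.375 + 0.375p_{NetOne}.
The game is symmetric, so in equilibrium p_{NetOne} = p_{LinkUp}: the reaction function gives 0.625p_{LinkUp} = 17.375, hence p_{LinkUp} = 27.8.
q_{LinkUp} = 103 − 4·27.8 + 3·27.8 = 75.2.

75.2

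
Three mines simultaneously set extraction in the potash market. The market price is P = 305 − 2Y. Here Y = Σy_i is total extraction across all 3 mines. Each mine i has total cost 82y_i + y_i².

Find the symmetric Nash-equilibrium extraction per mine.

A representative mine's profit is π_i = y_i(305 − 2Y) − 82y_i − y_i², with Y = y_i + Σ_{j≠i} y_j.
First-order condition: 223 − 6y_i − 2Σ_{j≠i} y_j = 0.
With identical mines, set every y_j = y: then 223 − 6y − 4y = 0, i.e. y = 223/10 = 22.3.

22.3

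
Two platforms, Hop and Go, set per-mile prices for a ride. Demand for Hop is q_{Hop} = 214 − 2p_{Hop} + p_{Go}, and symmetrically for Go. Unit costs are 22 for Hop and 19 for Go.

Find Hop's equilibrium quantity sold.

127.2

Hop's profit: π = (p_{Hop} − 22)(214 − 2p_{Hop} + p_{Go}).
∂π/∂p_{Hop} = 258 − 4p_{Hop} + p_{Go} = 0 ⇒ p_{Hop} = 64.5 + 0.25p_{Go}.
Similarly p_{Go} = 63 + 0.25p_{Hop}.
Substituting the second reaction function into the first: p_{Hop} = 64.5 + 0.25(63 + 0.25p_{Hop}), which gives 0.9375p_{Hop} = 80.25 ⇒ p_{Hop} = 85.6.
Then p_{Go} = 63 + 0.25·85.6 = 84.4.
q_{Hop} = 214 − 2·85.6 + 84.4 = 127.2.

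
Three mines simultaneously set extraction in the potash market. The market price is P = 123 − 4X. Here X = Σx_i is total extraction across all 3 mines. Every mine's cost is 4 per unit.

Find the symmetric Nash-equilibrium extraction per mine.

A representative mine's profit is π_i = x_i(123 − 4X) − 4x_i, with X = x_i + Σ_{j≠i} x_j.
First-order condition: 119 − 8x_i − 4Σ_{j≠i} x_j = 0.
In a symmetric equilibrium every mine chooses the same x, so Σ_{j≠i} x_j = 2x. The condition becomes 119 − 16x = 0, giving x = 119/16 = 7.4375.

7.4375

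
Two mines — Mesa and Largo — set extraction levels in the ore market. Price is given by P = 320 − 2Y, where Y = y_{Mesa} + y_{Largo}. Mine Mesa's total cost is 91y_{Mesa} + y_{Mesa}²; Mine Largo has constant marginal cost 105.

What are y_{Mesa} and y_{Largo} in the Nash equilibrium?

24.3, 41.6

Mine Mesa's profit: π = y_{Mesa}(320 − 2(y_{Mesa} + y_{Largo})) − 91y_{Mesa} − y_{Mesa}².
∂π/∂y_{Mesa} = 229 − 6y_{Mesa} − 2y_{Largo} = 0, so y_{Mesa} = 229/6 − (1/3)y_{Largo}.
For Largo: ∂π/∂y_{Largo} = 215 − 4y_{Largo} − 2y_{Mesa} = 0 ⇒ y_{Largo} = 53.75 − 0.5y_{Mesa}.
Solving the two reaction functions simultaneously: (1 − (−1/3)(−0.5))y_{Mesa} = 229/6 − (1/3)·53.75, so (5/6)y_{Mesa} = 20.25 and y_{Mesa} = 24.3.
Then y_{Largo} = 53.75 − 0.5·24.3 = 41.6.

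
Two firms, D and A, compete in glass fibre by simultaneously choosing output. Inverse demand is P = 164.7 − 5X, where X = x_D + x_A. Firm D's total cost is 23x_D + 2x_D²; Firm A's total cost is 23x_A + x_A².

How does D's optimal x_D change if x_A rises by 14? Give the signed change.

-5

Firm D's profit: π = x_D(164.7 − 5(x_D + x_A)) − 23x_D − 2x_D².
∂π/∂x_D = 141.7 − 14x_D − 5x_A = 0, so x_D = 1417/140 − (5/14)x_A.
The reaction-function slope is −5/14, so a 14-unit rise in x_A moves x_D by −5/14 × 14 = −5. D's best response falls — the actions are strategic substitutes.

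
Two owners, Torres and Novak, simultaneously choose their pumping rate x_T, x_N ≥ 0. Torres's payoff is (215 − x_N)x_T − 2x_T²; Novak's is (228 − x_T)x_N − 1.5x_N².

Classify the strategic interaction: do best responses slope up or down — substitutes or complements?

Expanding Torres's payoff: 215x_T − x_Nx_T − 2x_T².
∂π/∂x_T = 215 − x_N − 4x_T = 0, so x_T = 53.75 − 0.25x_N.
The best-response slope dx_T/dx_N = −0.25 < 0: the reaction function is downward-sloping, so the choices are strategic substitutes.

strategic substitutes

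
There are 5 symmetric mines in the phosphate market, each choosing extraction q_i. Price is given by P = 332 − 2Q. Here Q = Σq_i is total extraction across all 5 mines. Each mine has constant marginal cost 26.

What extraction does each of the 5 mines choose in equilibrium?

25.5

A representative mine's profit is π_i = q_i(332 − 2Q) − 26q_i, with Q = q_i + Σ_{j≠i} q_j.
First-order condition: 306 − 4q_i − 2Σ_{j≠i} q_j = 0.
Imposing symmetry (q_j = q for all j) turns Σ_{j≠i} q_j into 4q, so 306 = 12q and q = 25.5.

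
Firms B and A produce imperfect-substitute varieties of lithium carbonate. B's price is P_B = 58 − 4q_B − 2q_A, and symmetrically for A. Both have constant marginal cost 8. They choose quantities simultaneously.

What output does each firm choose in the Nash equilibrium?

Firm B's profit: π = q_B(58 − 4q_B − 2q_A) − 8q_B.
∂π/∂q_B = 50 − 8q_B − 2q_A = 0 ⇒ q_B = 6.25 − 0.25q_A.
The game is symmetric, so in equilibrium q_A = q_B: the reaction function gives 1.25q_B = 6.25, hence q_B = 5.

5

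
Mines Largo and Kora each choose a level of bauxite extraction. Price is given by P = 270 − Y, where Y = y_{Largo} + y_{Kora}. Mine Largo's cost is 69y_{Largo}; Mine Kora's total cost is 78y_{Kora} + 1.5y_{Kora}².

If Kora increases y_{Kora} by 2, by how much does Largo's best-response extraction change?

Mine Largo's profit: π = y_{Largo}(270 − (y_{Largo} + y_{Kora})) − 69y_{Largo}.
∂π/∂y_{Largo} = 201 − 2y_{Largo} − y_{Kora} = 0, so y_{Largo} = 100.5 − 0.5y_{Kora}.
The reaction-function slope is −0.5, so a 2-unit rise in y_{Kora} moves y_{Largo} by −0.5 × 2 = −1. Largo's best response falls — the actions are strategic substitutes.

-1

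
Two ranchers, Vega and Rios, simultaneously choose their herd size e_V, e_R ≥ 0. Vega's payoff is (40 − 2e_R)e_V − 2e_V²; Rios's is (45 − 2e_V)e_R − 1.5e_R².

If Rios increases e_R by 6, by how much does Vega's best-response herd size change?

-3

Expanding Vega's payoff: 40e_V − 2e_Re_V − 2e_V².
∂π/∂e_V = 40 − 2e_R − 4e_V = 0, so e_V = 10 − 0.5e_R.
The reaction-function slope is −0.5, so a 6-unit rise in e_R moves e_V by −0.5 × 6 = −3. Vega's best response falls — the actions are strategic substitutes.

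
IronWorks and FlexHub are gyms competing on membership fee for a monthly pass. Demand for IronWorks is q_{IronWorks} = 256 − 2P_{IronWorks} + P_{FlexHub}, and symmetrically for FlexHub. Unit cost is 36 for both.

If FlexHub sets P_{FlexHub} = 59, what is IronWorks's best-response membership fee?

96.75

IronWorks's profit: π = (P_{IronWorks} − 36)(256 − 2P_{IronWorks} + P_{FlexHub}).
∂π/∂P_{IronWorks} = 328 − 4P_{IronWorks} + P_{FlexHub} = 0 ⇒ P_{IronWorks} = 82 + 0.25P_{FlexHub}.
At P_{FlexHub} = 59: P_{IronWorks} = 82 + 0.25·59 = 96.75.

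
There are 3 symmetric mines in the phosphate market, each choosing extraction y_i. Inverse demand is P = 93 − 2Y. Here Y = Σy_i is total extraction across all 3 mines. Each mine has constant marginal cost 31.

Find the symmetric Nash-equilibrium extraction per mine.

7.75

A representative mine's profit is π_i = y_i(93 − 2Y) − 31y_i, with Y = y_i + Σ_{j≠i} y_j.
First-order condition: 62 − 4y_i − 2Σ_{j≠i} y_j = 0.
With identical mines, set every y_j = y: then 62 − 4y − 4y = 0, i.e. y = 62/8 = 7.75.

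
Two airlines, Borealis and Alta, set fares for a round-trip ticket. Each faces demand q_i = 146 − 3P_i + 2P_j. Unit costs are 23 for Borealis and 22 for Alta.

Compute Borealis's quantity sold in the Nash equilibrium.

91.6875

Borealis's profit: π = (P_{Borealis} − 23)(146 − 3P_{Borealis} + 2P_{Alta}).
∂π/∂P_{Borealis} = 215 − 6P_{Borealis} + 2P_{Alta} = 0 ⇒ P_{Borealis} = 215/6 + (1/3)P_{Alta}.
Similarly P_{Alta} = 106/3 + (1/3)P_{Borealis}.
Substituting the second reaction function into the first: P_{Borealis} = 215/6 + (1/3)(106/3 + (1/3)P_{Borealis}), which gives (8/9)P_{Borealis} = 857/18 ⇒ P_{Borealis} = 53.5625.
Then P_{Alta} = 106/3 + (1/3)·53.5625 = 53.1875.
q_{Borealis} = 146 − 3·53.5625 + 2·53.1875 = 91.6875.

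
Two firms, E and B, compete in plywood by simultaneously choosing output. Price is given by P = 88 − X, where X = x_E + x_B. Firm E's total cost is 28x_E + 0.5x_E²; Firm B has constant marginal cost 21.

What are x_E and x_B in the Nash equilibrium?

Firm E's profit: π = x_E(88 − (x_E + x_B)) − 28x_E − 0.5x_E².
∂π/∂x_E = 60 − 3x_E − x_B = 0, so x_E = 20 − (1/3)x_B.
For B: ∂π/∂x_B = 67 − 2x_B − x_E = 0 ⇒ x_B = 33.5 − 0.5x_E.
Solving the two reaction functions simultaneously: (1 − (−1/3)(−0.5))x_E = 20 − (1/3)·33.5, so (5/6)x_E = 53/6 and x_E = 10.6.
Then x_B = 33.5 − 0.5·10.6 = 28.2.

10.6, 28.2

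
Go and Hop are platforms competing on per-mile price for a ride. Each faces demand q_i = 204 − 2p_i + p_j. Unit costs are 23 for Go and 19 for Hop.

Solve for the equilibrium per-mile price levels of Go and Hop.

Go's profit: π = (p_{Go} − 23)(204 − 2p_{Go} + p_{Hop}).
∂π/∂p_{Go} = 250 − 4p_{Go} + p_{Hop} = 0 ⇒ p_{Go} = 62.5 + 0.25p_{Hop}.
Similarly p_{Hop} = 60.5 + 0.25p_{Go}.
Plugging p_{Hop} into Go's best response: p_{Go} = 62.5 + 0.25(60.5 + 0.25p_{Go}) ⇒ 0.9375p_{Go} = 77.625, so p_{Go} = 82.8.
Then p_{Hop} = 60.5 + 0.25·82.8 = 81.2.

82.8, 81.2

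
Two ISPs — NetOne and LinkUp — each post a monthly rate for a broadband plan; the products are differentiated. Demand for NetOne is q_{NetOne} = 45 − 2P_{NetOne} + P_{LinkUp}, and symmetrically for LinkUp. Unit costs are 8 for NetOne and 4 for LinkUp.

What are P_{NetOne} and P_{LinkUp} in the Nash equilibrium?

19.8, 18.2

NetOne's profit: π = (P_{NetOne} − 8)(45 − 2P_{NetOne} + P_{LinkUp}).
∂π/∂P_{NetOne} = 61 − 4P_{NetOne} + P_{LinkUp} = 0 ⇒ P_{NetOne} = 15.25 + 0.25P_{LinkUp}.
Similarly P_{LinkUp} = 13.25 + 0.25P_{NetOne}.
Plugging P_{LinkUp} into NetOne's best response: P_{NetOne} = 15.25 + 0.25(13.25 + 0.25P_{NetOne}) ⇒ 0.9375P_{NetOne} = 18.5625, so P_{NetOne} = 19.8.
Then P_{LinkUp} = 13.25 + 0.25·19.8 = 18.2.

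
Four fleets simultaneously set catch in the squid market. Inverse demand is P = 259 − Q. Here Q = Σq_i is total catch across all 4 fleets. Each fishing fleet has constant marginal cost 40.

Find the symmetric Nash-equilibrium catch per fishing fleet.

A representative fishing fleet's profit is π_i = q_i(259 − Q) − 40q_i, with Q = q_i + Σ_{j≠i} q_j.
First-order condition: 219 − 2q_i − Σ_{j≠i} q_j = 0.
With identical fishing fleets, set every q_j = q: then 219 − 2q − 3q = 0, i.e. q = 219/5 = 43.8.

43.8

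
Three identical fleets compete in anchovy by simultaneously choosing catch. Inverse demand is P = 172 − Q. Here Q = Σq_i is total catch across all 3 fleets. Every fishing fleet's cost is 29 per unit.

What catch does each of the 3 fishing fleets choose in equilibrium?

35.75

A representative fishing fleet's profit is π_i = q_i(172 − Q) − 29q_i, with Q = q_i + Σ_{j≠i} q_j.
First-order condition: 143 − 2q_i − Σ_{j≠i} q_j = 0.
With identical fishing fleets, set every q_j = q: then 143 − 2q − 2q = 0, i.e. q = 143/4 = 35.75.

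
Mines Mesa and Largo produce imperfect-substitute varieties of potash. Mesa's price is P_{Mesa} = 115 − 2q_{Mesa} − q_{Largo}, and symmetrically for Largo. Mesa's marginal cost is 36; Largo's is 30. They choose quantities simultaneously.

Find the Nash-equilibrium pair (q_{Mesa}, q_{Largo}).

Mine Mesa's profit: π = q_{Mesa}(115 − 2q_{Mesa} − q_{Largo}) − 36q_{Mesa}.
∂π/∂q_{Mesa} = 79 − 4q_{Mesa} − q_{Largo} = 0 ⇒ q_{Mesa} = 19.75 − 0.25q_{Largo}.
Similarly q_{Largo} = 21.25 − 0.25q_{Mesa}.
Substituting the second reaction function into the first: q_{Mesa} = 19.75 − 0.25(21.25 − 0.25q_{Mesa}), which gives 0.9375q_{Mesa} = 14.4375 ⇒ q_{Mesa} = 15.4.
Then q_{Largo} = 21.25 − 0.25·15.4 = 17.4.

15.4, 17.4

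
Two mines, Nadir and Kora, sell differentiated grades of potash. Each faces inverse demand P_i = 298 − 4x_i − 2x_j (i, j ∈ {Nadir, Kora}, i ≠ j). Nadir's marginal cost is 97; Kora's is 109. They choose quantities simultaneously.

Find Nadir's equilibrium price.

Mine Nadir's profit: π = x_{Nadir}(298 − 4x_{Nadir} − 2x_{Kora}) − 97x_{Nadir}.
∂π/∂x_{Nadir} = 201 − 8x_{Nadir} − 2x_{Kora} = 0 ⇒ x_{Nadir} = 25.125 − 0.25x_{Kora}.
Similarly x_{Kora} = 23.625 − 0.25x_{Nadir}.
Substituting the second reaction function into the first: x_{Nadir} = 25.125 − 0.25(23.625 − 0.25x_{Nadir}), which gives 0.9375x_{Nadir} = 615/32 ⇒ x_{Nadir} = 20.5.
Then x_{Kora} = 23.625 − 0.25·20.5 = 18.5.
P_{Nadir} = 298 − 4·20.5 − 2·18.5 = 179.

179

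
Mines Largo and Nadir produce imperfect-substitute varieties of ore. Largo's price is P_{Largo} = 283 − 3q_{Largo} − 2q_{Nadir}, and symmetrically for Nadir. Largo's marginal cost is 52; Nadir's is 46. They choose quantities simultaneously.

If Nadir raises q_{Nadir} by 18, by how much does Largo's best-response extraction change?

Mine Largo's profit: π = q_{Largo}(283 − 3q_{Largo} − 2q_{Nadir}) − 52q_{Largo}.
∂π/∂q_{Largo} = 231 − 6q_{Largo} − 2q_{Nadir} = 0 ⇒ q_{Largo} = 38.5 − (1/3)q_{Nadir}.
The reaction-function slope is −1/3, so an 18-unit rise in q_{Nadir} moves q_{Largo} by −1/3 × 18 = −6. Largo's best response falls — the actions are strategic substitutes.

-6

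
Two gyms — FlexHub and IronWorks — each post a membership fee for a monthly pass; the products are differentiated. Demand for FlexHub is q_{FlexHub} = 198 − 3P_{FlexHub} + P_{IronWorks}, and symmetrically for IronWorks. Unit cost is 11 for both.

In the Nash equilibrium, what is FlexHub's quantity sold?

FlexHub's profit: π = (P_{FlexHub} − 11)(198 − 3P_{FlexHub} + P_{IronWorks}).
∂π/∂P_{FlexHub} = 231 − 6P_{FlexHub} + P_{IronWorks} = 0 ⇒ P_{FlexHub} = 38.5 + (1/6)P_{IronWorks}.
By symmetry P_{IronWorks} = P_{FlexHub}; substituting into the reaction function, (5/6)P_{FlexHub} = 38.5 and P_{FlexHub} = 46.2.
q_{FlexHub} = 198 − 3·46.2 + 46.2 = 105.6.

105.6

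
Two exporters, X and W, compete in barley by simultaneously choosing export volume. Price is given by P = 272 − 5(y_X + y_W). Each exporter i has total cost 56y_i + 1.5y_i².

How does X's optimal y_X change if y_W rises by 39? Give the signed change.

Exporter X's profit: π = y_X(272 − 5(y_X + y_W)) − 56y_X − 1.5y_X².
∂π/∂y_X = 216 − 13y_X − 5y_W = 0, so y_X = 216/13 − (5/13)y_W.
The reaction-function slope is −5/13, so a 39-unit rise in y_W moves y_X by −5/13 × 39 = −15. X's best response falls — the actions are strategic substitutes.

-15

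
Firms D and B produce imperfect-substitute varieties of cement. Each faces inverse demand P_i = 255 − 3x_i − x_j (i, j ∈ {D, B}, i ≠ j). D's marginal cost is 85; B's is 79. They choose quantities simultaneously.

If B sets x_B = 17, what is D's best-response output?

25.5

Firm D's profit: π = x_D(255 − 3x_D − x_B) − 85x_D.
∂π/∂x_D = 170 − 6x_D − x_B = 0 ⇒ x_D = 85/3 − (1/6)x_B.
At x_B = 17: x_D = 85/3 − (1/6)·17 = 25.5.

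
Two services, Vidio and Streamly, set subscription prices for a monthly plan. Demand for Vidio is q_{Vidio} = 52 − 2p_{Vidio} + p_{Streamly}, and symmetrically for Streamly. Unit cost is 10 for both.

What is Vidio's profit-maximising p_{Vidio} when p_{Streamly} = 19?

Vidio's profit: π = (p_{Vidio} − 10)(52 − 2p_{Vidio} + p_{Streamly}).
∂π/∂p_{Vidio} = 72 − 4p_{Vidio} + p_{Streamly} = 0 ⇒ p_{Vidio} = 18 + 0.25p_{Streamly}.
At p_{Streamly} = 19: p_{Vidio} = 18 + 0.25·19 = 22.75.

22.75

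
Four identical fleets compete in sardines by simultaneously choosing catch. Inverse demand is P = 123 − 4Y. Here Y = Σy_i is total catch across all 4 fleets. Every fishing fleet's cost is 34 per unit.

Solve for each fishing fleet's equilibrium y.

A representative fishing fleet's profit is π_i = y_i(123 − 4Y) − 34y_i, with Y = y_i + Σ_{j≠i} y_j.
First-order condition: 89 − 8y_i − 4Σ_{j≠i} y_j = 0.
Imposing symmetry (y_j = y for all j) turns Σ_{j≠i} y_j into 3y, so 89 = 20y and y = 4.45.

4.45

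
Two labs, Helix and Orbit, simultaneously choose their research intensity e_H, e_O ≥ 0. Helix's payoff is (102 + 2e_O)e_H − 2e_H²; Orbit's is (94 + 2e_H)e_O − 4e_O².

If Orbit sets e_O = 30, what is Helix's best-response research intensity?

Expanding Helix's payoff: 102e_H + 2e_Oe_H − 2e_H².
∂π/∂e_H = 102 + 2e_O − 4e_H = 0, so e_H = 25.5 + 0.5e_O.
At e_O = 30: e_H = 25.5 + 0.5·30 = 40.5.

40.5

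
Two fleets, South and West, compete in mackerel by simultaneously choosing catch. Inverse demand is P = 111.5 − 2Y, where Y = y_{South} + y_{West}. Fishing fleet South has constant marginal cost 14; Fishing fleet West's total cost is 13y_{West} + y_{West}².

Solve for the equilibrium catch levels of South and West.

Fishing fleet South's profit: π = y_{South}(111.5 − 2(y_{South} + y_{West})) − 14y_{South}.
∂π/∂y_{South} = 97.5 − 4y_{South} − 2y_{West} = 0, so y_{South} = 24.375 − 0.5y_{West}.
For West: ∂π/∂y_{West} = 98.5 − 6y_{West} − 2y_{South} = 0 ⇒ y_{West} = 197/12 − (1/3)y_{South}.
Plugging y_{West} into South's best response: y_{South} = 24.375 − 0.5(197/12 − (1/3)y_{South}) ⇒ (5/6)y_{South} = 97/6, so y_{South} = 19.4.
Then y_{West} = 197/12 − (1/3)·19.4 = 9.95.

19.4, 9.95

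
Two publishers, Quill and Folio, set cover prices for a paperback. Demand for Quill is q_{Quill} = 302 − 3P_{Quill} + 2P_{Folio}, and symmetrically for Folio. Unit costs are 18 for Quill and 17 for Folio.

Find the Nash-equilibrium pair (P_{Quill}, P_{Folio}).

Quill's profit: π = (P_{Quill} − 18)(302 − 3P_{Quill} + 2P_{Folio}).
∂π/∂P_{Quill} = 356 − 6P_{Quill} + 2P_{Folio} = 0 ⇒ P_{Quill} = 178/3 + (1/3)P_{Folio}.
Similarly P_{Folio} = 353/6 + (1/3)P_{Quill}.
Plugging P_{Folio} into Quill's best response: P_{Quill} = 178/3 + (1/3)(353/6 + (1/3)P_{Quill}) ⇒ (8/9)P_{Quill} = 1421/18, so P_{Quill} = 88.8125.
Then P_{Folio} = 353/6 + (1/3)·88.8125 = 88.4375.

88.8125, 88.4375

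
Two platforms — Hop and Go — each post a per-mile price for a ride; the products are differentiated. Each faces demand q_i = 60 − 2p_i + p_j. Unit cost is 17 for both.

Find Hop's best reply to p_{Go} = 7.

25.25

Hop's profit: π = (p_{Hop} − 17)(60 − 2p_{Hop} + p_{Go}).
∂π/∂p_{Hop} = 94 − 4p_{Hop} + p_{Go} = 0 ⇒ p_{Hop} = 23.5 + 0.25p_{Go}.
At p_{Go} = 7: p_{Hop} = 23.5 + 0.25·7 = 25.25.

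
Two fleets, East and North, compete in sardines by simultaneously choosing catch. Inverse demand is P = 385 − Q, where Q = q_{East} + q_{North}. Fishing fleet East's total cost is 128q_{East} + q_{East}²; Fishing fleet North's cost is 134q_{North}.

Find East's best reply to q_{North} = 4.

Fishing fleet East's profit: π = q_{East}(385 − (q_{East} + q_{North})) − 128q_{East} − q_{East}².
∂π/∂q_{East} = 257 − 4q_{East} − q_{North} = 0, so q_{East} = 64.25 − 0.25q_{North}.
At q_{North} = 4: q_{East} = 64.25 − 0.25·4 = 63.25.

63.25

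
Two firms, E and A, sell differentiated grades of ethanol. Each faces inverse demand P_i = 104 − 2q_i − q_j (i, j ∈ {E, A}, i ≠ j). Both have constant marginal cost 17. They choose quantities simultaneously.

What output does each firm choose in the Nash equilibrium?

Firm E's profit: π = q_E(104 − 2q_E − q_A) − 17q_E.
∂π/∂q_E = 87 − 4q_E − q_A = 0 ⇒ q_E = 21.75 − 0.25q_A.
By symmetry q_A = q_E; substituting into the reaction function, 1.25q_E = 21.75 and q_E = 17.4.

17.4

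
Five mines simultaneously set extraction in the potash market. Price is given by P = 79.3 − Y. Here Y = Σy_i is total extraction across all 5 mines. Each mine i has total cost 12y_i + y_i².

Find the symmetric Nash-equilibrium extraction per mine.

8.4125

A representative mine's profit is π_i = y_i(79.3 − Y) − 12y_i − y_i², with Y = y_i + Σ_{j≠i} y_j.
First-order condition: 67.3 − 4y_i − Σ_{j≠i} y_j = 0.
Imposing symmetry (y_j = y for all j) turns Σ_{j≠i} y_j into 4y, so 67.3 = 8y and y = 8.4125.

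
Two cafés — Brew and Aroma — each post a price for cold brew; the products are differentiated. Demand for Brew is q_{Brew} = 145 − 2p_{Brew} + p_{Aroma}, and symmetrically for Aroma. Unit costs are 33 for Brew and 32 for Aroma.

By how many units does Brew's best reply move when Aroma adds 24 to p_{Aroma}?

6

Brew's profit: π = (p_{Brew} − 33)(145 − 2p_{Brew} + p_{Aroma}).
∂π/∂p_{Brew} = 211 − 4p_{Brew} + p_{Aroma} = 0 ⇒ p_{Brew} = 52.75 + 0.25p_{Aroma}.
The reaction-function slope is 0.25, so a 24-unit rise in p_{Aroma} moves p_{Brew} by 0.25 × 24 = 6. Brew's best response rises — the actions are strategic complements.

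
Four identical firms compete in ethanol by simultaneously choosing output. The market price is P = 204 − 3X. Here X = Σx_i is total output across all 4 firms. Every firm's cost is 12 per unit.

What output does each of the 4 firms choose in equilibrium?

12.8

A representative firm's profit is π_i = x_i(204 − 3X) − 12x_i, with X = x_i + Σ_{j≠i} x_j.
First-order condition: 192 − 6x_i − 3Σ_{j≠i} x_j = 0.
Imposing symmetry (x_j = x for all j) turns Σ_{j≠i} x_j into 3x, so 192 = 15x and x = 12.8.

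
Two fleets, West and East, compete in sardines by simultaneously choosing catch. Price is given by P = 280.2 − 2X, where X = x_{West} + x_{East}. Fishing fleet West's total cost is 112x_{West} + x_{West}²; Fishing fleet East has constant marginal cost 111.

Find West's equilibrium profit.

Fishing fleet West's profit: π = x_{West}(280.2 − 2(x_{West} + x_{East})) − 112x_{West} − x_{West}².
∂π/∂x_{West} = 168.2 − 6x_{West} − 2x_{East} = 0, so x_{West} = 841/30 − (1/3)x_{East}.
For East: ∂π/∂x_{East} = 169.2 − 4x_{East} − 2x_{West} = 0 ⇒ x_{East} = 42.3 − 0.5x_{West}.
Plugging x_{East} into West's best response: x_{West} = 841/30 − (1/3)(42.3 − 0.5x_{West}) ⇒ (5/6)x_{West} = 209/15, so x_{West} = 16.72.
Then x_{East} = 42.3 − 0.5·16.72 = 33.94.
Price P = 280.2 − 2·50.66 = 178.88.
West's profit: (178.88 − 112)·16.72 − (16.72)² = 838.6752.

838.6752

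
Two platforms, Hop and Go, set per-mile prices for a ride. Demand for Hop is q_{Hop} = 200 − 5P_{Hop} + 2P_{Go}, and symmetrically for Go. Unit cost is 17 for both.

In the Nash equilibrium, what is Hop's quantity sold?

Hop's profit: π = (P_{Hop} − 17)(200 − 5P_{Hop} + 2P_{Go}).
∂π/∂P_{Hop} = 285 − 10P_{Hop} + 2P_{Go} = 0 ⇒ P_{Hop} = 28.5 + 0.2P_{Go}.
Setting P_{Hop} = P_{Go} in the reaction function: P_{Hop} = 28.5 + 0.2P_{Hop}, so P_{Hop} = 28.5 / 0.8 = 35.625.
q_{Hop} = 200 − 5·35.625 + 2·35.625 = 93.125.

93.125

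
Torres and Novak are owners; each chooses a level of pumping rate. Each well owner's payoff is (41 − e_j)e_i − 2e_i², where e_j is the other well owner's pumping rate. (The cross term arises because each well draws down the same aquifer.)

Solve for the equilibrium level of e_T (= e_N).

8.2

Torres's payoff is (41 − e_N)e_T − 2e_T².
∂π/∂e_T = 41 − e_N − 4e_T = 0, so e_T = 10.25 − 0.25e_N.
By symmetry e_N = e_T; substituting into the reaction function, 1.25e_T = 10.25 and e_T = 8.2.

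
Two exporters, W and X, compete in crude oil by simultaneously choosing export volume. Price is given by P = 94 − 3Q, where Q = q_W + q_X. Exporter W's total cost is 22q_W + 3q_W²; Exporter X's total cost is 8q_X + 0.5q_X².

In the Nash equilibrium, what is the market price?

Exporter W's profit: π = q_W(94 − 3(q_W + q_X)) − 22q_W − 3q_W².
∂π/∂q_W = 72 − 12q_W − 3q_X = 0, so q_W = 6 − 0.25q_X.
For X: ∂π/∂q_X = 86 − 7q_X − 3q_W = 0 ⇒ q_X = 86/7 − (3/7)q_W.
Solving the two reaction functions simultaneously: (1 − (−0.25)(−3/7))q_W = 6 − 0.25·(86/7), so (25/28)q_W = 41/14 and q_W = 3.28.
Then q_X = 86/7 − (3/7)·3.28 = 10.88.
Equilibrium price: P = 94 − 3·14.16 = 51.52.

51.52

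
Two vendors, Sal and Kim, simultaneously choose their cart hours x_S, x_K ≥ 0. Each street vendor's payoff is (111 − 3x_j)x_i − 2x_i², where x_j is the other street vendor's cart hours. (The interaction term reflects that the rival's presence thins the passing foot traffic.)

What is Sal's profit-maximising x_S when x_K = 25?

Sal's payoff is (111 − 3x_K)x_S − 2x_S².
∂π/∂x_S = 111 − 3x_K − 4x_S = 0, so x_S = 27.75 − 0.75x_K.
At x_K = 25: x_S = 27.75 − 0.75·25 = 9.

9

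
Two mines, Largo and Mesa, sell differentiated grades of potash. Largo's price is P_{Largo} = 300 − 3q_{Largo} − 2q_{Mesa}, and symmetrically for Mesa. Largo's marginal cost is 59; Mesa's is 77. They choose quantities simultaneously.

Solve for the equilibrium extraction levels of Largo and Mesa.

Mine Largo's profit: π = q_{Largo}(300 − 3q_{Largo} − 2q_{Mesa}) − 59q_{Largo}.
∂π/∂q_{Largo} = 241 − 6q_{Largo} − 2q_{Mesa} = 0 ⇒ q_{Largo} = 241/6 − (1/3)q_{Mesa}.
Similarly q_{Mesa} = 223/6 − (1/3)q_{Largo}.
Substituting the second reaction function into the first: q_{Largo} = 241/6 − (1/3)(223/6 − (1/3)q_{Largo}), which gives (8/9)q_{Largo} = 250/9 ⇒ q_{Largo} = 31.25.
Then q_{Mesa} = 223/6 − (1/3)·31.25 = 26.75.

31.25, 26.75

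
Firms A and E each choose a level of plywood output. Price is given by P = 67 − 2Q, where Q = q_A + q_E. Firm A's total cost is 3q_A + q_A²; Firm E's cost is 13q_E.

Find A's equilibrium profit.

Firm A's profit: π = q_A(67 − 2(q_A + q_E)) − 3q_A − q_A².
∂π/∂q_A = 64 − 6q_A − 2q_E = 0, so q_A = 32/3 − (1/3)q_E.
For E: ∂π/∂q_E = 54 − 4q_E − 2q_A = 0 ⇒ q_E = 13.5 − 0.5q_A.
Plugging q_E into A's best response: q_A = 32/3 − (1/3)(13.5 − 0.5q_A) ⇒ (5/6)q_A = 37/6, so q_A = 7.4.
Then q_E = 13.5 − 0.5·7.4 = 9.8.
Price P = 67 − 2·17.2 = 32.6.
A's profit: (32.6 − 3)·7.4 − (7.4)² = 164.28.

164.28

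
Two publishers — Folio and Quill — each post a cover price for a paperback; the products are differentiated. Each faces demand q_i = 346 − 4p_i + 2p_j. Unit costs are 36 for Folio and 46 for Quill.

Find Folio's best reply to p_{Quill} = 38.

70.75

Folio's profit: π = (p_{Folio} − 36)(346 − 4p_{Folio} + 2p_{Quill}).
∂π/∂p_{Folio} = 490 − 8p_{Folio} + 2p_{Quill} = 0 ⇒ p_{Folio} = 61.25 + 0.25p_{Quill}.
At p_{Quill} = 38: p_{Folio} = 61.25 + 0.25·38 = 70.75.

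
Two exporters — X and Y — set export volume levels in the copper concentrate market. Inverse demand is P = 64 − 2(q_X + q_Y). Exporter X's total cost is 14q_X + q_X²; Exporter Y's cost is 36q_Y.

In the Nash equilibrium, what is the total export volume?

10.6

Exporter X's profit: π = q_X(64 − 2(q_X + q_Y)) − 14q_X − q_X².
∂π/∂q_X = 50 − 6q_X − 2q_Y = 0, so q_X = 25/3 − (1/3)q_Y.
For Y: ∂π/∂q_Y = 28 − 4q_Y − 2q_X = 0 ⇒ q_Y = 7 − 0.5q_X.
Substituting the second reaction function into the first: q_X = 25/3 − (1/3)(7 − 0.5q_X), which gives (5/6)q_X = 6 ⇒ q_X = 7.2.
Then q_Y = 7 − 0.5·7.2 = 3.4.
Total export volume: 7.2 + 3.4 = 10.6.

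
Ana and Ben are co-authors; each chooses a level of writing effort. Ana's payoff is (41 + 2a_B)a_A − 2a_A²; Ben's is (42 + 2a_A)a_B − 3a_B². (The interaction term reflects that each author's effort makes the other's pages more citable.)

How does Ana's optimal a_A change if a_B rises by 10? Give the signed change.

Expanding Ana's payoff: 41a_A + 2a_Ba_A − 2a_A².
∂π/∂a_A = 41 + 2a_B − 4a_A = 0, so a_A = 10.25 + 0.5a_B.
The reaction-function slope is 0.5, so a 10-unit rise in a_B moves a_A by 0.5 × 10 = 5. Ana's best response rises — the actions are strategic complements.

5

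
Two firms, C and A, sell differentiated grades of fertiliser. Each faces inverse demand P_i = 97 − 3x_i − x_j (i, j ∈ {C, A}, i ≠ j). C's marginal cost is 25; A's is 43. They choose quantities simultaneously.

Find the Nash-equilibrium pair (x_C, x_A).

10.8, 7.2

Firm C's profit: π = x_C(97 − 3x_C − x_A) − 25x_C.
∂π/∂x_C = 72 − 6x_C − x_A = 0 ⇒ x_C = 12 − (1/6)x_A.
Similarly x_A = 9 − (1/6)x_C.
Plugging x_A into C's best response: x_C = 12 − (1/6)(9 − (1/6)x_C) ⇒ (35/36)x_C = 10.5, so x_C = 10.8.
Then x_A = 9 − (1/6)·10.8 = 7.2.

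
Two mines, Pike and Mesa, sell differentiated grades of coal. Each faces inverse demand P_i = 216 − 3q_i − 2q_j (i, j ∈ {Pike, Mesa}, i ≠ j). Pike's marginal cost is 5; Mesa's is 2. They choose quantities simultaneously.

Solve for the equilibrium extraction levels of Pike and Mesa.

Mine Pike's profit: π = q_{Pike}(216 − 3q_{Pike} − 2q_{Mesa}) − 5q_{Pike}.
∂π/∂q_{Pike} = 211 − 6q_{Pike} − 2q_{Mesa} = 0 ⇒ q_{Pike} = 211/6 − (1/3)q_{Mesa}.
Similarly q_{Mesa} = 107/3 − (1/3)q_{Pike}.
Solving the two reaction functions simultaneously: (1 − (−1/3)(−1/3))q_{Pike} = 211/6 − (1/3)·(107/3), so (8/9)q_{Pike} = 419/18 and q_{Pike} = 26.1875.
Then q_{Mesa} = 107/3 − (1/3)·26.1875 = 26.9375.

26.1875, 26.9375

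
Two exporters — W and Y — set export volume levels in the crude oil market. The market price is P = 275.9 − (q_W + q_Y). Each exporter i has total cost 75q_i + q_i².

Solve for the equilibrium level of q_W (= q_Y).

Exporter W's profit: π = q_W(275.9 − (q_W + q_Y)) − 75q_W − q_W².
∂π/∂q_W = 200.9 − 4q_W − q_Y = 0, so q_W = 50.225 − 0.25q_Y.
Setting q_W = q_Y in the reaction function: q_W = 50.225 − 0.25q_W, so q_W = 50.225 / 1.25 = 40.18.

40.18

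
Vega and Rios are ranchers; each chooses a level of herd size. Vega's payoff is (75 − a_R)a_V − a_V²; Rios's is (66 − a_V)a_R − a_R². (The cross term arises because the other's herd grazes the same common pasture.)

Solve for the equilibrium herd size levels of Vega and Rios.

28, 19

Expanding Vega's payoff: 75a_V − a_Ra_V − a_V².
∂π/∂a_V = 75 − a_R − 2a_V = 0, so a_V = 37.5 − 0.5a_R.
Likewise for Rios: a_R = 33 − 0.5a_V.
Substituting the second reaction function into the first: a_V = 37.5 − 0.5(33 − 0.5a_V), which gives 0.75a_V = 21 ⇒ a_V = 28.
Then a_R = 33 − 0.5·28 = 19.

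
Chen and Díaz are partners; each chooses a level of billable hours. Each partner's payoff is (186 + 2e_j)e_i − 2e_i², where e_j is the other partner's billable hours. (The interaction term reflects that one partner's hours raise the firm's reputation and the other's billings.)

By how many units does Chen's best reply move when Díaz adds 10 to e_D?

5

Chen's payoff is (186 + 2e_D)e_C − 2e_C².
∂π/∂e_C = 186 + 2e_D − 4e_C = 0, so e_C = 46.5 + 0.5e_D.
The reaction-function slope is 0.5, so a 10-unit rise in e_D moves e_C by 0.5 × 10 = 5. Chen's best response rises — the actions are strategic complements.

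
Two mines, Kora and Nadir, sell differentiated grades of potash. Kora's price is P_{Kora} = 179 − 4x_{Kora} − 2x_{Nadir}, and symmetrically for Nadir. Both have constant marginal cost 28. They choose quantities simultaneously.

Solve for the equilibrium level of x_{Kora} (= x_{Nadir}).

15.1

Mine Kora's profit: π = x_{Kora}(179 − 4x_{Kora} − 2x_{Nadir}) − 28x_{Kora}.
∂π/∂x_{Kora} = 151 − 8x_{Kora} − 2x_{Nadir} = 0 ⇒ x_{Kora} = 18.875 − 0.25x_{Nadir}.
By symmetry x_{Nadir} = x_{Kora}; substituting into the reaction function, 1.25x_{Kora} = 18.875 and x_{Kora} = 15.1.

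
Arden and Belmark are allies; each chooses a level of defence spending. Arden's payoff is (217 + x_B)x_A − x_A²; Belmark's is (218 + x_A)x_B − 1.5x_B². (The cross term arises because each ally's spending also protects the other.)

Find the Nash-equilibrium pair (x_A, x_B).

Expanding Arden's payoff: 217x_A + x_Bx_A − x_A².
∂π/∂x_A = 217 + x_B − 2x_A = 0, so x_A = 108.5 + 0.5x_B.
Likewise for Belmark: x_B = 218/3 + (1/3)x_A.
Plugging x_B into Arden's best response: x_A = 108.5 + 0.5(218/3 + (1/3)x_A) ⇒ (5/6)x_A = 869/6, so x_A = 173.8.
Then x_B = 218/3 + (1/3)·173.8 = 130.6.

173.8, 130.6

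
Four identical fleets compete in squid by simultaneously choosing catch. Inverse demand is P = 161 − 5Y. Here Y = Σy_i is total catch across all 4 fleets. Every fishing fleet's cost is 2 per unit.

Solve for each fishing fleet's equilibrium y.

6.36

A representative fishing fleet's profit is π_i = y_i(161 − 5Y) − 2y_i, with Y = y_i + Σ_{j≠i} y_j.
First-order condition: 159 − 10y_i − 5Σ_{j≠i} y_j = 0.
With identical fishing fleets, set every y_j = y: then 159 − 10y − 15y = 0, i.e. y = 159/25 = 6.36.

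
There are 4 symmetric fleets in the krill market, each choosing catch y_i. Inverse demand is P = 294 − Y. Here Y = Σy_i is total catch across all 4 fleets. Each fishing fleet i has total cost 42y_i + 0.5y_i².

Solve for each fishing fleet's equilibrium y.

42

A representative fishing fleet's profit is π_i = y_i(294 − Y) − 42y_i − 0.5y_i², with Y = y_i + Σ_{j≠i} y_j.
First-order condition: 252 − 3y_i − Σ_{j≠i} y_j = 0.
In a symmetric equilibrium every fishing fleet chooses the same y, so Σ_{j≠i} y_j = 3y. The condition becomes 252 − 6y = 0, giving y = 252/6 = 42.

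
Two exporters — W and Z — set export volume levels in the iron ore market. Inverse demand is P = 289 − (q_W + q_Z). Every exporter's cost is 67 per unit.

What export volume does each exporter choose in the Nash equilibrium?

74

Exporter W's profit: π = q_W(289 − (q_W + q_Z)) − 67q_W.
∂π/∂q_W = 222 − 2q_W − q_Z = 0, so q_W = 111 − 0.5q_Z.
Setting q_W = q_Z in the reaction function: q_W = 111 − 0.5q_W, so q_W = 111 / 1.5 = 74.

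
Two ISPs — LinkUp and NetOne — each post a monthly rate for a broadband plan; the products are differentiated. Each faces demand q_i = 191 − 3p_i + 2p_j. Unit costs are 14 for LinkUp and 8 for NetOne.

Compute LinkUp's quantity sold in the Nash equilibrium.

129.375

LinkUp's profit: π = (p_{LinkUp} − 14)(191 − 3p_{LinkUp} + 2p_{NetOne}).
∂π/∂p_{LinkUp} = 233 − 6p_{LinkUp} + 2p_{NetOne} = 0 ⇒ p_{LinkUp} = 233/6 + (1/3)p_{NetOne}.
Similarly p_{NetOne} = 215/6 + (1/3)p_{LinkUp}.
Solving the two reaction functions simultaneously: (1 − (1/3)(1/3))p_{LinkUp} = 233/6 + (1/3)·(215/6), so (8/9)p_{LinkUp} = 457/9 and p_{LinkUp} = 57.125.
Then p_{NetOne} = 215/6 + (1/3)·57.125 = 54.875.
q_{LinkUp} = 191 − 3·57.125 + 2·54.875 = 129.375.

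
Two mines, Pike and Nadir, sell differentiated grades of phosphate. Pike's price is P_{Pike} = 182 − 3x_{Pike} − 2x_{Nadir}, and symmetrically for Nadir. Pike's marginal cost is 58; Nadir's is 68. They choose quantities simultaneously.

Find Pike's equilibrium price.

Mine Pike's profit: π = x_{Pike}(182 − 3x_{Pike} − 2x_{Nadir}) − 58x_{Pike}.
∂π/∂x_{Pike} = 124 − 6x_{Pike} − 2x_{Nadir} = 0 ⇒ x_{Pike} = 62/3 − (1/3)x_{Nadir}.
Similarly x_{Nadir} = 19 − (1/3)x_{Pike}.
Solving the two reaction functions simultaneously: (1 − (−1/3)(−1/3))x_{Pike} = 62/3 − (1/3)·19, so (8/9)x_{Pike} = 43/3 and x_{Pike} = 16.125.
Then x_{Nadir} = 19 − (1/3)·16.125 = 13.625.
P_{Pike} = 182 − 3·16.125 − 2·13.625 = 106.375.

106.375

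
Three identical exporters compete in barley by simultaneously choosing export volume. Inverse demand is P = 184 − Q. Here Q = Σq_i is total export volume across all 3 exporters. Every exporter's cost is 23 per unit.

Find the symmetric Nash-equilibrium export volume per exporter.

40.25

A representative exporter's profit is π_i = q_i(184 − Q) − 23q_i, with Q = q_i + Σ_{j≠i} q_j.
First-order condition: 161 − 2q_i − Σ_{j≠i} q_j = 0.
With identical exporters, set every q_j = q: then 161 − 2q − 2q = 0, i.e. q = 161/4 = 40.25.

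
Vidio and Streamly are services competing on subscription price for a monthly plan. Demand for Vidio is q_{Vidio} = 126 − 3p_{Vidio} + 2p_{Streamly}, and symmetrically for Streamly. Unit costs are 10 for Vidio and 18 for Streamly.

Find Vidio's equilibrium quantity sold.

91.5

Vidio's profit: π = (p_{Vidio} − 10)(126 − 3p_{Vidio} + 2p_{Streamly}).
∂π/∂p_{Vidio} = 156 − 6p_{Vidio} + 2p_{Streamly} = 0 ⇒ p_{Vidio} = 26 + (1/3)p_{Streamly}.
Similarly p_{Streamly} = 30 + (1/3)p_{Vidio}.
Substituting the second reaction function into the first: p_{Vidio} = 26 + (1/3)(30 + (1/3)p_{Vidio}), which gives (8/9)p_{Vidio} = 36 ⇒ p_{Vidio} = 40.5.
Then p_{Streamly} = 30 + (1/3)·40.5 = 43.5.
q_{Vidio} = 126 − 3·40.5 + 2·43.5 = 91.5.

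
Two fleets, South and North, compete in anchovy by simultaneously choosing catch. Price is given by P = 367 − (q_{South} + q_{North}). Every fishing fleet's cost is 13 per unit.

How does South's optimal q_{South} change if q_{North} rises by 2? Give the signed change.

Fishing fleet South's profit: π = q_{South}(367 − (q_{South} + q_{North})) − 13q_{South}.
∂π/∂q_{South} = 354 − 2q_{South} − q_{North} = 0, so q_{South} = 177 − 0.5q_{North}.
The reaction-function slope is −0.5, so a 2-unit rise in q_{North} moves q_{South} by −0.5 × 2 = −1. South's best response falls — the actions are strategic substitutes.

-1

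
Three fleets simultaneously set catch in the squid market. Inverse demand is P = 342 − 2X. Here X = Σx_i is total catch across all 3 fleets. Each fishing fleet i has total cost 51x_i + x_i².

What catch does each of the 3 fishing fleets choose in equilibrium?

29.1

A representative fishing fleet's profit is π_i = x_i(342 − 2X) − 51x_i − x_i², with X = x_i + Σ_{j≠i} x_j.
First-order condition: 291 − 6x_i − 2Σ_{j≠i} x_j = 0.
Imposing symmetry (x_j = x for all j) turns Σ_{j≠i} x_j into 2x, so 291 = 10x and x = 29.1.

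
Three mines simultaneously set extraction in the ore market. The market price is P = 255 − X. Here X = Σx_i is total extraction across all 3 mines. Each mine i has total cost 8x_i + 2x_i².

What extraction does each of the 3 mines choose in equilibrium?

A representative mine's profit is π_i = x_i(255 − X) − 8x_i − 2x_i², with X = x_i + Σ_{j≠i} x_j.
First-order condition: 247 − 6x_i − Σ_{j≠i} x_j = 0.
In a symmetric equilibrium every mine chooses the same x, so Σ_{j≠i} x_j = 2x. The condition becomes 247 − 8x = 0, giving x = 247/8 = 30.875.

30.875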